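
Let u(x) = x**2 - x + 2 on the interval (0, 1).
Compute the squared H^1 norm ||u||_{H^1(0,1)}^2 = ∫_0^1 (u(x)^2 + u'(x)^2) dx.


||u||_{H^1}^2 = 37/10

The H^1 norm (squared) on an interval (0, L) is
  ||u||_{H^1}^2 = ∫_0^L u(x)^2 dx + ∫_0^L u'(x)^2 dx.
Compute u'(x) = 2*x - 1.
Then u(x)^2 = x**4 - 2*x**3 + 5*x**2 - 4*x + 4 and u'(x)^2 = 4*x**2 - 4*x + 1.
Integrate each monomial from 0 to 1 using ∫_0^1 c·x^n dx = c·1^(n+1)/(n+1):
  ∫_0^1 u(x)^2 dx = ∫_0^1 (x^4 - 2*x^3 + 5*x^2 - 4*x + 4) dx. Term by term:
    ∫_0^1 x^4 dx = 1/5;  ∫_0^1 -2*x^3 dx = -1/2;  ∫_0^1 5*x^2 dx = 5/3;
    ∫_0^1 -4*x dx = -2;  ∫_0^1 4 dx = 4.
  Sum: 1/5 − 1/2 + 5/3 − 2 + 4 = 101/30.
  ∫_0^1 u'(x)^2 dx = ∫_0^1 (4*x^2 - 4*x + 1) dx. Term by term:
    ∫_0^1 4*x^2 dx = 4/3;  ∫_0^1 -4*x dx = -2;  ∫_0^1 1 dx = 1.
  Sum: 4/3 − 2 + 1 = 1/3.
Adding: ||u||_{H^1}^2 = 101/30 + 1/3 = 37/10.


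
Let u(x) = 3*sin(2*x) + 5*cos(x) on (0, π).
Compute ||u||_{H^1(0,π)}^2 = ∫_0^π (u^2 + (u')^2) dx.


||u||_{H^1(0,π)}^2 = 80 + 95*π/2

u'(x) = -5*sin(x) + 6*cos(2*x).
Expand u² and (u')² and integrate term by term on (0, π), using: for integers n ≥ 1, ∫_0^π sin²(nx) dx = ∫_0^π cos²(nx) dx = π/2; for n ≠ n', ∫_0^π sin(nx)sin(n'x) dx = ∫_0^π cos(nx)cos(n'x) dx = 0; and by product-to-sum, ∫_0^π sin(nx)cos(n'x) dx = ½∫_0^π [sin((n+n')x) + sin((n−n')x)] dx, which is 0 when n+n' is even and 2n/(n²−n'²) when n+n' is odd (it need not vanish on (0, π)).
  u² squared terms: (3)²·∫sin(2x)² dx = 9·π/2 = 9*π/2;  (5)²·∫cos(x)² dx = 25·π/2 = 25*π/2.
  u² cross terms: 2·(3)·(5)·∫sin(2x)·cos(x) dx = 30·(4/3) = 40.
  So ∫_0^π u² dx = 9*π/2 + 25*π/2 + 40 = 40 + 17*π.
  (u')² squared terms: (-5)²·∫sin(x)² dx = 25·π/2 = 25*π/2;  (6)²·∫cos(2x)² dx = 36·π/2 = 18*π.
  (u')² cross terms: 2·(-5)·(6)·∫sin(x)·cos(2x) dx = -60·(-2/3) = 40.
  So ∫_0^π (u')² dx = 25*π/2 + 18*π + 40 = 40 + 61*π/2.
||u||_{H^1}^2 = (40 + 17*π) + (40 + 61*π/2) = 80 + 95*π/2.


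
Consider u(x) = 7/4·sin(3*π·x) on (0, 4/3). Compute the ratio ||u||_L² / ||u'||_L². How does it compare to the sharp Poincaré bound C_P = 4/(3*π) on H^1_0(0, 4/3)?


||u||_L² / ||u'||_L² = 1/(3*π) < C_P = 4/(3*π).

u(x) = 7/4·sin(3*π·x), so u'(x) = 21*π*cos(3*π*x)/4.
Writing u(x) = A·sin(kπx/L) with A = 7/4 and k = 4, use ∫_0^L sin²(kπx/L) dx = L/2 and ∫_0^L cos²(kπx/L) dx = L/2.
u² = 49/16·sin²(3*π·x) and (u')² = 441*π^2/16·cos²(3*π·x), and each of sin², cos² integrates to L/2 = 2/3 over (0, 4/3).
∫_0^4/3 u² dx = 49/24, so ||u||_L² = 7*sqrt(6)/12.
∫_0^4/3 (u')² dx = 147*π^2/8, so ||u'||_L² = 7*sqrt(6)*π/4.
Ratio ||u||_L² / ||u'||_L² = 1/(3*π).
Sharp Poincaré constant on H^1_0(0, 4/3) is C_P = L/π = 4/(3*π), achieved by sin(3*π/4·x).
This is the k = 4 harmonic; the ratio L/(kπ) is strictly less than C_P = L/π, consistent with the sharp inequality ||u||_L² ≤ C_P ||u'||_L².


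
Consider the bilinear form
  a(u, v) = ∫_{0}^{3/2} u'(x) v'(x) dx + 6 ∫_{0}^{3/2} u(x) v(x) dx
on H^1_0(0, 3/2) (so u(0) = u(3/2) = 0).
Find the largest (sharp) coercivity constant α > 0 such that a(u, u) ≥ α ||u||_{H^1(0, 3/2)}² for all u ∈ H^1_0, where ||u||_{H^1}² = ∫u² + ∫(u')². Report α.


α = 1

Coercivity of a(·,·) on H^1_0(0, 3/2) means a(u, u) ≥ α ||u||_{H^1}² for every u ∈ H^1_0.
The interval has length L = 3/2, and Poincaré/coercivity depend only on L. Here a(u, u) = ∫(u')² + (6)·∫u².
Here c = 6 ≥ 1, so a(u,u) = ∫(u')² + c∫u² ≥ ∫(u')² + ∫u² = ||u||_{H^1}², i.e. α = 1 works. No larger α is possible: a(u,u) ≥ α||u||_{H^1}² means (1−α)∫(u')² ≥ (α−c)∫u², and for the modes u_n = sin(nπ(x−x₀)/L) (x₀ the left endpoint) one has ∫u_n²/∫(u_n')² = (L/(nπ))² → 0, so a(u_n,u_n)/||u_n||_{H^1}² → 1. Hence the optimal constant is α = 1.
Therefore α = 1.


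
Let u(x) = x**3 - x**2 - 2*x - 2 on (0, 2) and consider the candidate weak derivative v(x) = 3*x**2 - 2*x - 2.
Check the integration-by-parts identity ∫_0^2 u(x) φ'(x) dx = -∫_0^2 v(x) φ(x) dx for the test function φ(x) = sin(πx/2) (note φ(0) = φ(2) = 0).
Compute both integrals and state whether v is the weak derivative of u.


LHS = -8/π + 96/π^3, RHS = -8/π + 96/π^3. Yes, v = u' weakly.

u(x) = x**3 - x**2 - 2*x - 2, classical derivative u'(x) = 3*x**2 - 2*x - 2.
φ(x) = sin(πx/2), so φ'(x) = π*cos(π*x/2)/2.
Note φ(0) = φ(2) = 0, so the boundary term u·φ vanishes.
LHS = ∫_0^2 u(x) φ'(x) dx = ∫_0^2 (π*x^3*cos(π*x/2)/2 - π*x^2*cos(π*x/2)/2 - π*x*cos(π*x/2) - π*cos(π*x/2)) dx. Term by term:
  ∫_0^2 -π*cos(π*x/2) dx = 0;  ∫_0^2 π*x^3*cos(π*x/2)/2 dx = -24/π + 96/π^3;  ∫_0^2 -π*x*cos(π*x/2) dx = 8/π;
  ∫_0^2 -π*x^2*cos(π*x/2)/2 dx = 8/π.
Sum: 0 + -24/π + 96/π^3 + 8/π + 8/π = -8/π + 96/π^3.
So LHS = -8/π + 96/π^3.
∫_0^2 v(x) φ(x) dx = ∫_0^2 (3*x^2*sin(π*x/2) - 2*x*sin(π*x/2) - 2*sin(π*x/2)) dx. Term by term:
  ∫_0^2 -2*sin(π*x/2) dx = -8/π;  ∫_0^2 -2*x*sin(π*x/2) dx = -8/π;  ∫_0^2 3*x^2*sin(π*x/2) dx = -96/π^3 + 24/π.
Sum: -8/π − 8/π + -96/π^3 + 24/π = -96/π^3 + 8/π.
So RHS = -∫_0^2 v(x) φ(x) dx = -8/π + 96/π^3.
LHS = RHS, so the identity holds for this test φ.
Moreover u is smooth here and v(x) = u'(x) = 3*x**2 - 2*x - 2 pointwise, so the identity holds for every test function. Hence v is the weak derivative of u.


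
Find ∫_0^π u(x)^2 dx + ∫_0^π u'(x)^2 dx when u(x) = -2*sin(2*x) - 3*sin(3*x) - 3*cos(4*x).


||u||_{H^1(0,π)}^2 = -1836/7 + 263*π/2

u'(x) = 12*sin(4*x) - 4*cos(2*x) - 9*cos(3*x).
Expand u² and (u')² and integrate term by term on (0, π), using: for integers n ≥ 1, ∫_0^π sin²(nx) dx = ∫_0^π cos²(nx) dx = π/2; for n ≠ n', ∫_0^π sin(nx)sin(n'x) dx = ∫_0^π cos(nx)cos(n'x) dx = 0; and by product-to-sum, ∫_0^π sin(nx)cos(n'x) dx = ½∫_0^π [sin((n+n')x) + sin((n−n')x)] dx, which is 0 when n+n' is even and 2n/(n²−n'²) when n+n' is odd (it need not vanish on (0, π)).
  u² squared terms: (-3)²·∫cos(4x)² dx = 9·π/2 = 9*π/2;  (-3)²·∫sin(3x)² dx = 9·π/2 = 9*π/2;  (-2)²·∫sin(2x)² dx = 4·π/2 = 2*π.
  u² cross terms: 2·(-3)·(-3)·∫cos(4x)·sin(3x) dx = 18·(-6/7) = -108/7;  2·(-3)·(-2)·∫cos(4x)·sin(2x) dx = 12·(0) = 0;  2·(-3)·(-2)·∫sin(3x)·sin(2x) dx = 12·(0) = 0.
  So ∫_0^π u² dx = 9*π/2 + 9*π/2 + 2*π − 108/7 + 0 + 0 = -108/7 + 11*π.
  (u')² squared terms: (-9)²·∫cos(3x)² dx = 81·π/2 = 81*π/2;  (-4)²·∫cos(2x)² dx = 16·π/2 = 8*π;  (12)²·∫sin(4x)² dx = 144·π/2 = 72*π.
  (u')² cross terms: 2·(-9)·(-4)·∫cos(3x)·cos(2x) dx = 72·(0) = 0;  2·(-9)·(12)·∫cos(3x)·sin(4x) dx = -216·(8/7) = -1728/7;  2·(-4)·(12)·∫cos(2x)·sin(4x) dx = -96·(0) = 0.
  So ∫_0^π (u')² dx = 81*π/2 + 8*π + 72*π + 0 − 1728/7 + 0 = -1728/7 + 241*π/2.
||u||_{H^1}^2 = (-108/7 + 11*π) + (-1728/7 + 241*π/2) = -1836/7 + 263*π/2.


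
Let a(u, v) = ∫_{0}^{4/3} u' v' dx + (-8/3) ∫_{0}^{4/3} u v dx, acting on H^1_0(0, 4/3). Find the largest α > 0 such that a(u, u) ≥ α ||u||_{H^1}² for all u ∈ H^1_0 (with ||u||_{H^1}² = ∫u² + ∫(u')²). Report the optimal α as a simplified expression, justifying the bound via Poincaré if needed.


α = (-128 + 27*π^2)/(3*(16 + 9*π^2))

Coercivity of a(·,·) on H^1_0(0, 4/3) means a(u, u) ≥ α ||u||_{H^1}² for every u ∈ H^1_0.
The interval has length L = 4/3, and Poincaré/coercivity depend only on L. Here a(u, u) = ∫(u')² + (-8/3)·∫u².
Here c = -8/3 < 0 with |c| < (π/L)² = 9*π^2/16, so coercivity still holds. The condition a(u,u) ≥ α||u||_{H^1}² reads (1−α)∫(u')² ≥ (α−c)∫u². Any admissible α is ≤ 1 (rapidly oscillating u have ∫u²/∫(u')² → 0), and α = 1 would force 0 ≥ (1−c)∫u², impossible since c < 1; so 1−α > 0. By the sharp Poincaré inequality on H^1_0 of an interval of length L, ∫(u')² ≥ (π/L)²∫u² with equality for the first sine mode sin(π(x−x₀)/L) (x₀ the left endpoint), so the inequality holds for all u iff (1−α)(π/L)² ≥ α − c, i.e. α ≤ ((π/L)² + c)/((π/L)² + 1) = (1 + c(L/π)²)/(1 + (L/π)²). (Direct route, valid since c ≤ 0: Poincaré gives c∫u² ≥ c(L/π)²∫(u')², so a(u,u) ≥ (1 + c(L/π)²)∫(u')², while ||u||_{H^1}² ≤ (1 + (L/π)²)∫(u')²; dividing yields the same α.) With (π/L)² = 9*π^2/16 and c = -8/3, the largest admissible constant is α = ((π/L)² + c)/((π/L)² + 1).
Simplifying, α = (-128 + 27*π^2)/(3*(16 + 9*π^2)).


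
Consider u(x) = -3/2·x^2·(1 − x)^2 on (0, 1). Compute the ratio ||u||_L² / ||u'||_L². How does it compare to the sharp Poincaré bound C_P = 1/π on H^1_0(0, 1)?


||u||_L² / ||u'||_L² = sqrt(3)/6 < C_P = 1/π.

u(x) = -3/2·x^2·(1 − x)^2, so u'(x) = 3*x*(x*(1 - x) - (x - 1)^2).
u(x) = -3/2·x^2·(1 − x)^2 vanishes at x = 0 and x = 1, so u ∈ H^1_0(0, 1). Differentiate via the product rule and integrate the resulting polynomials term by term.
  ∫_0^1 u² dx = ∫_0^1 (9*x^8/4 - 9*x^7 + 27*x^6/2 - 9*x^5 + 9*x^4/4) dx. Term by term:
    ∫_0^1 9*x^8/4 dx = 1/4;  ∫_0^1 -9*x^7 dx = -9/8;  ∫_0^1 27*x^6/2 dx = 27/14;
    ∫_0^1 -9*x^5 dx = -3/2;  ∫_0^1 9*x^4/4 dx = 9/20.
  Sum: 1/4 − 9/8 + 27/14 − 3/2 + 9/20 = 1/280.
  ∫_0^1 (u')² dx = ∫_0^1 (36*x^6 - 108*x^5 + 117*x^4 - 54*x^3 + 9*x^2) dx. Term by term:
    ∫_0^1 36*x^6 dx = 36/7;  ∫_0^1 -108*x^5 dx = -18;  ∫_0^1 117*x^4 dx = 117/5;
    ∫_0^1 -54*x^3 dx = -27/2;  ∫_0^1 9*x^2 dx = 3.
  Sum: 36/7 − 18 + 117/5 − 27/2 + 3 = 3/70.
∫_0^1 u² dx = 1/280, so ||u||_L² = sqrt(70)/140.
∫_0^1 (u')² dx = 3/70, so ||u'||_L² = sqrt(210)/70.
Ratio ||u||_L² / ||u'||_L² = sqrt(3)/6.
Sharp Poincaré constant on H^1_0(0, 1) is C_P = L/π = 1/π, achieved by sin(π·x).
A polynomial bump cannot attain the sharp Poincaré constant (only the first sine eigenfunction does), so the ratio is strictly less than C_P, consistent with ||u||_L² ≤ C_P ||u'||_L².


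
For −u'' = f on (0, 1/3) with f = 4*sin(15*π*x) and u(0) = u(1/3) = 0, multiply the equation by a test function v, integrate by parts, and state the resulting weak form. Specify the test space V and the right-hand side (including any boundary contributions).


V = H^1_0(0, 1/3) (so v(0) = v(1/3) = 0); weak form: ∫_0^1/3 u'v' dx = ∫_0^1/3 (4*sin(15*π*x)) v dx for all v ∈ V.

Multiply both sides by a test function v and integrate from 0 to 1/3:
  ∫_0^1/3 −u''(x) v(x) dx = ∫_0^1/3 f(x) v(x) dx.
Integrate the LHS by parts once:
  ∫_0^1/3 −u'' v dx = −[u'(x) v(x)]_0^1/3 + ∫_0^1/3 u'(x) v'(x) dx.
Thus ∫_0^1/3 u'(x) v'(x) dx = ∫_0^1/3 f(x) v(x) dx + [u'(x) v(x)]_0^1/3.
Choose V so that boundary terms are either known or forced to vanish.
u is Dirichlet: u(0) = u(1/3) = 0. Let V = H^1_0(0, 1/3); then v(0) = v(1/3) = 0, and [u' v]_0^1/3 = 0.
Weak formulation: find u (satisfying any essential BC) such that ∫_0^1/3 u'(x) v'(x) dx = ∫_0^1/3 f v dx for all v ∈ V.
Substituting f(x) = 4*sin(15*π*x), the right-hand side is ∫_0^1/3 (4*sin(15*π*x)) v dx.


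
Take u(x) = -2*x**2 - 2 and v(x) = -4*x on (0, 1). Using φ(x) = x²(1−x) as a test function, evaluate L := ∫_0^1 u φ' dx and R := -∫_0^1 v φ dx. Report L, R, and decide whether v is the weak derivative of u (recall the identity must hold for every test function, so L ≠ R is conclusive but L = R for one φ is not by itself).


LHS = 1/5, RHS = 1/5. Yes, v = u' weakly.

u(x) = -2*x**2 - 2, classical derivative u'(x) = -4*x.
φ(x) = x²(1−x), so φ'(x) = x*(2 - 3*x).
Note φ(0) = φ(1) = 0, so the boundary term u·φ vanishes.
LHS = ∫_0^1 u(x) φ'(x) dx = ∫_0^1 (6*x^4 - 4*x^3 + 6*x^2 - 4*x) dx. Term by term:
  ∫_0^1 6*x^4 dx = 6/5;  ∫_0^1 -4*x^3 dx = -1;  ∫_0^1 6*x^2 dx = 2;
  ∫_0^1 -4*x dx = -2.
Sum: 6/5 − 1 + 2 − 2 = 1/5.
So LHS = 1/5.
∫_0^1 v(x) φ(x) dx = ∫_0^1 (4*x^4 - 4*x^3) dx. Term by term:
  ∫_0^1 4*x^4 dx = 4/5;  ∫_0^1 -4*x^3 dx = -1.
Sum: 4/5 − 1 = -1/5.
So RHS = -∫_0^1 v(x) φ(x) dx = 1/5.
LHS = RHS, so the identity holds for this test φ.
Moreover u is smooth here and v(x) = u'(x) = -4*x pointwise, so the identity holds for every test function. Hence v is the weak derivative of u.


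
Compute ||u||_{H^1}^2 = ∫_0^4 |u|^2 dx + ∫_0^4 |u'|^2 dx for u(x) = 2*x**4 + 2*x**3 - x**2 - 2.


||u||_{H^1}^2 = 123533744/315

The H^1 norm (squared) on an interval (0, L) is
  ||u||_{H^1}^2 = ∫_0^L u(x)^2 dx + ∫_0^L u'(x)^2 dx.
Compute u'(x) = 8*x**3 + 6*x**2 - 2*x.
Then u(x)^2 = 4*x**8 + 8*x**7 - 4*x**5 - 7*x**4 - 8*x**3 + 4*x**2 + 4 and u'(x)^2 = 64*x**6 + 96*x**5 + 4*x**4 - 24*x**3 + 4*x**2.
Integrate each monomial from 0 to 4 using ∫_0^4 c·x^n dx = c·4^(n+1)/(n+1):
  ∫_0^4 u(x)^2 dx = ∫_0^4 (4*x^8 + 8*x^7 - 4*x^5 - 7*x^4 - 8*x^3 + 4*x^2 + 4) dx. Term by term:
    ∫_0^4 4*x^8 dx = 1048576/9;  ∫_0^4 8*x^7 dx = 65536;  ∫_0^4 -4*x^5 dx = -8192/3;
    ∫_0^4 -7*x^4 dx = -7168/5;  ∫_0^4 -8*x^3 dx = -512;  ∫_0^4 4*x^2 dx = 256/3;
    ∫_0^4 4 dx = 16.
  Sum: 1048576/9 + 65536 − 8192/3 − 7168/5 − 512 + 256/3 + 16 = 7986128/45.
  ∫_0^4 u'(x)^2 dx = ∫_0^4 (64*x^6 + 96*x^5 + 4*x^4 - 24*x^3 + 4*x^2) dx. Term by term:
    ∫_0^4 64*x^6 dx = 1048576/7;  ∫_0^4 96*x^5 dx = 65536;  ∫_0^4 4*x^4 dx = 4096/5;
    ∫_0^4 -24*x^3 dx = -1536;  ∫_0^4 4*x^2 dx = 256/3.
  Sum: 1048576/7 + 65536 + 4096/5 − 1536 + 256/3 = 22543616/105.
Adding: ||u||_{H^1}^2 = 7986128/45 + 22543616/105 = 123533744/315.


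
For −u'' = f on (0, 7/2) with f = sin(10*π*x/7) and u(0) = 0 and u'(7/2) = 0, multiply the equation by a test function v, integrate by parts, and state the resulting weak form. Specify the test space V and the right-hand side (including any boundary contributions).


V = {v ∈ H^1(0, 7/2) : v(0) = 0} (test functions vanish at x = 0 where u is specified); weak form: ∫_0^7/2 u'v' dx = ∫_0^7/2 (sin(10*π*x/7)) v dx for all v ∈ V.

Multiply both sides by a test function v and integrate from 0 to 7/2:
  ∫_0^7/2 −u''(x) v(x) dx = ∫_0^7/2 f(x) v(x) dx.
Integrate the LHS by parts once:
  ∫_0^7/2 −u'' v dx = −[u'(x) v(x)]_0^7/2 + ∫_0^7/2 u'(x) v'(x) dx.
Thus ∫_0^7/2 u'(x) v'(x) dx = ∫_0^7/2 f(x) v(x) dx + [u'(x) v(x)]_0^7/2.
Choose V so that boundary terms are either known or forced to vanish.
Mixed BC: u(0) = 0 (Dirichlet) and u'(7/2) = 0 (Neumann). Define V = {v ∈ H^1(0, 7/2) : v(0) = 0}. Then [u' v]_0^7/2 = u'(7/2)·v(7/2) − u'(0)·0 = 0.
Weak formulation: find u (satisfying any essential BC) such that ∫_0^7/2 u'(x) v'(x) dx = ∫_0^7/2 f v dx for all v ∈ V (Dirichlet at 0 absorbed into V; the Neumann datum at x = 7/2 is zero, so no boundary term remains).
Substituting f(x) = sin(10*π*x/7), the right-hand side is ∫_0^7/2 (sin(10*π*x/7)) v dx.


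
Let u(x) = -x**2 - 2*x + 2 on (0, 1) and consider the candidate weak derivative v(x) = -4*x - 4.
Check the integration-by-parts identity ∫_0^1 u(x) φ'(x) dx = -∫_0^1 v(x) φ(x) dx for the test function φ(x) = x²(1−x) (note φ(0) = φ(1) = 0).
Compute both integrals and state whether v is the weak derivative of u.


LHS = 4/15, RHS = 8/15. No, v is not the weak derivative of u.

u(x) = -x**2 - 2*x + 2, classical derivative u'(x) = -2*x - 2.
φ(x) = x²(1−x), so φ'(x) = x*(2 - 3*x).
Note φ(0) = φ(1) = 0, so the boundary term u·φ vanishes.
LHS = ∫_0^1 u(x) φ'(x) dx = ∫_0^1 (3*x^4 + 4*x^3 - 10*x^2 + 4*x) dx. Term by term:
  ∫_0^1 3*x^4 dx = 3/5;  ∫_0^1 4*x^3 dx = 1;  ∫_0^1 -10*x^2 dx = -10/3;
  ∫_0^1 4*x dx = 2.
Sum: 3/5 + 1 − 10/3 + 2 = 4/15.
So LHS = 4/15.
∫_0^1 v(x) φ(x) dx = ∫_0^1 (4*x^4 - 4*x^2) dx. Term by term:
  ∫_0^1 4*x^4 dx = 4/5;  ∫_0^1 -4*x^2 dx = -4/3.
Sum: 4/5 − 4/3 = -8/15.
So RHS = -∫_0^1 v(x) φ(x) dx = 8/15.
LHS − RHS = -4/15 ≠ 0, so the identity fails.
(For a valid weak derivative the identity must hold for EVERY test function, in particular this one. The failure shows v is NOT the weak derivative of u.)
Correct weak derivative would be u'(x) = -2*x - 2.


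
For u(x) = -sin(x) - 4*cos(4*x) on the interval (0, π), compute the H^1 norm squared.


||u||_{H^1(0,π)}^2 = -272/15 + 137*π

u'(x) = 16*sin(4*x) - cos(x).
Expand u² and (u')² and integrate term by term on (0, π), using: for integers n ≥ 1, ∫_0^π sin²(nx) dx = ∫_0^π cos²(nx) dx = π/2; for n ≠ n', ∫_0^π sin(nx)sin(n'x) dx = ∫_0^π cos(nx)cos(n'x) dx = 0; and by product-to-sum, ∫_0^π sin(nx)cos(n'x) dx = ½∫_0^π [sin((n+n')x) + sin((n−n')x)] dx, which is 0 when n+n' is even and 2n/(n²−n'²) when n+n' is odd (it need not vanish on (0, π)).
  u² squared terms: (-1)²·∫sin(x)² dx = 1·π/2 = π/2;  (-4)²·∫cos(4x)² dx = 16·π/2 = 8*π.
  u² cross terms: 2·(-1)·(-4)·∫sin(x)·cos(4x) dx = 8·(-2/15) = -16/15.
  So ∫_0^π u² dx = π/2 + 8*π − 16/15 = -16/15 + 17*π/2.
  (u')² squared terms: (-1)²·∫cos(x)² dx = 1·π/2 = π/2;  (16)²·∫sin(4x)² dx = 256·π/2 = 128*π.
  (u')² cross terms: 2·(-1)·(16)·∫cos(x)·sin(4x) dx = -32·(8/15) = -256/15.
  So ∫_0^π (u')² dx = π/2 + 128*π − 256/15 = -256/15 + 257*π/2.
||u||_{H^1}^2 = (-16/15 + 17*π/2) + (-256/15 + 257*π/2) = -272/15 + 137*π.


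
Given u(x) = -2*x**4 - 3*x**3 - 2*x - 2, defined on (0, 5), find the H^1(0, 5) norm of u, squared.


||u||_{H^1}^2 = 344782015/126

The H^1 norm (squared) on an interval (0, L) is
  ||u||_{H^1}^2 = ∫_0^L u(x)^2 dx + ∫_0^L u'(x)^2 dx.
Compute u'(x) = -8*x**3 - 9*x**2 - 2.
Then u(x)^2 = 4*x**8 + 12*x**7 + 9*x**6 + 8*x**5 + 20*x**4 + 12*x**3 + 4*x**2 + 8*x + 4 and u'(x)^2 = 64*x**6 + 144*x**5 + 81*x**4 + 32*x**3 + 36*x**2 + 4.
Integrate each monomial from 0 to 5 using ∫_0^5 c·x^n dx = c·5^(n+1)/(n+1):
  ∫_0^5 u(x)^2 dx = ∫_0^5 (4*x^8 + 12*x^7 + 9*x^6 + 8*x^5 + 20*x^4 + 12*x^3 + 4*x^2 + 8*x + 4) dx. Term by term:
    ∫_0^5 4*x^8 dx = 7812500/9;  ∫_0^5 12*x^7 dx = 1171875/2;  ∫_0^5 9*x^6 dx = 703125/7;
    ∫_0^5 8*x^5 dx = 62500/3;  ∫_0^5 20*x^4 dx = 12500;  ∫_0^5 12*x^3 dx = 1875;
    ∫_0^5 4*x^2 dx = 500/3;  ∫_0^5 8*x dx = 100;  ∫_0^5 4 dx = 20.
  Sum: 7812500/9 + 1171875/2 + 703125/7 + 62500/3 + 12500 + 1875 + 500/3 + 100 + 20 = 200331745/126.
  ∫_0^5 u'(x)^2 dx = ∫_0^5 (64*x^6 + 144*x^5 + 81*x^4 + 32*x^3 + 36*x^2 + 4) dx. Term by term:
    ∫_0^5 64*x^6 dx = 5000000/7;  ∫_0^5 144*x^5 dx = 375000;  ∫_0^5 81*x^4 dx = 50625;
    ∫_0^5 32*x^3 dx = 5000;  ∫_0^5 36*x^2 dx = 1500;  ∫_0^5 4 dx = 20.
  Sum: 5000000/7 + 375000 + 50625 + 5000 + 1500 + 20 = 8025015/7.
Adding: ||u||_{H^1}^2 = 200331745/126 + 8025015/7 = 344782015/126.


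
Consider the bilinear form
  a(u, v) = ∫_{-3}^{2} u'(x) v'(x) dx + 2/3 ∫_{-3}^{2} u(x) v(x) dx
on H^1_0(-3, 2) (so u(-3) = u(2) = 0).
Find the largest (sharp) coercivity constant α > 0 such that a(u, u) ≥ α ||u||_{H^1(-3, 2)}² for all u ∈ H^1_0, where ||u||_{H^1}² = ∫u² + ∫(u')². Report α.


α = (π^2 + 50/3)/(π^2 + 25)

Coercivity of a(·,·) on H^1_0(-3, 2) means a(u, u) ≥ α ||u||_{H^1}² for every u ∈ H^1_0.
The interval has length L = 5, and Poincaré/coercivity depend only on L. Here a(u, u) = ∫(u')² + (2/3)·∫u².
Here 0 < c = 2/3 < 1. The condition a(u,u) ≥ α||u||_{H^1}² reads (1−α)∫(u')² ≥ (α−c)∫u². Any admissible α is ≤ 1 (rapidly oscillating u have ∫u²/∫(u')² → 0), and α = 1 would force 0 ≥ (1−c)∫u², impossible since c < 1; so 1−α > 0. By the sharp Poincaré inequality on H^1_0 of an interval of length L, ∫(u')² ≥ (π/L)²∫u² with equality for the first sine mode sin(π(x−x₀)/L) (x₀ the left endpoint), so the inequality holds for all u iff (1−α)(π/L)² ≥ α − c, i.e. α ≤ ((π/L)² + c)/((π/L)² + 1) = (1 + c(L/π)²)/(1 + (L/π)²). With (π/L)² = π^2/25 and c = 2/3, the largest admissible constant is α = ((π/L)² + c)/((π/L)² + 1).
Simplifying, α = (π^2 + 50/3)/(π^2 + 25).


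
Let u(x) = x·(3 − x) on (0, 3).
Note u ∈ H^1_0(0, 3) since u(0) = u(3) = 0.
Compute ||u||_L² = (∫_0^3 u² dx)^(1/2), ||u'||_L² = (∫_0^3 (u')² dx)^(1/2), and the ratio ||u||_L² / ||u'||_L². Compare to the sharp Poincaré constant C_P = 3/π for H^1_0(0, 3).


||u||_L² / ||u'||_L² = 3*sqrt(10)/10 < C_P = 3/π.

u(x) = x·(3 − x), so u'(x) = 3 - 2*x.
u(x) = x·(3 − x) vanishes at x = 0 and x = 3, so u ∈ H^1_0(0, 3). Differentiate via the product rule and integrate the resulting polynomials term by term.
  ∫_0^3 u² dx = ∫_0^3 (x^4 - 6*x^3 + 9*x^2) dx. Term by term:
    ∫_0^3 x^4 dx = 243/5;  ∫_0^3 -6*x^3 dx = -243/2;  ∫_0^3 9*x^2 dx = 81.
  Sum: 243/5 − 243/2 + 81 = 81/10.
  ∫_0^3 (u')² dx = ∫_0^3 (4*x^2 - 12*x + 9) dx. Term by term:
    ∫_0^3 4*x^2 dx = 36;  ∫_0^3 -12*x dx = -54;  ∫_0^3 9 dx = 27.
  Sum: 36 − 54 + 27 = 9.
∫_0^3 u² dx = 81/10, so ||u||_L² = 9*sqrt(10)/10.
∫_0^3 (u')² dx = 9, so ||u'||_L² = 3.
Ratio ||u||_L² / ||u'||_L² = 3*sqrt(10)/10.
Sharp Poincaré constant on H^1_0(0, 3) is C_P = L/π = 3/π, achieved by sin(π/3·x).
A polynomial bump cannot attain the sharp Poincaré constant (only the first sine eigenfunction does), so the ratio is strictly less than C_P, consistent with ||u||_L² ≤ C_P ||u'||_L².


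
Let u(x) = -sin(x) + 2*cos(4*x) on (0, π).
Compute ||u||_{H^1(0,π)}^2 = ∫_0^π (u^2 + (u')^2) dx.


||u||_{H^1(0,π)}^2 = 136/15 + 35*π

u'(x) = -8*sin(4*x) - cos(x).
Expand u² and (u')² and integrate term by term on (0, π), using: for integers n ≥ 1, ∫_0^π sin²(nx) dx = ∫_0^π cos²(nx) dx = π/2; for n ≠ n', ∫_0^π sin(nx)sin(n'x) dx = ∫_0^π cos(nx)cos(n'x) dx = 0; and by product-to-sum, ∫_0^π sin(nx)cos(n'x) dx = ½∫_0^π [sin((n+n')x) + sin((n−n')x)] dx, which is 0 when n+n' is even and 2n/(n²−n'²) when n+n' is odd (it need not vanish on (0, π)).
  u² squared terms: (-1)²·∫sin(x)² dx = 1·π/2 = π/2;  (2)²·∫cos(4x)² dx = 4·π/2 = 2*π.
  u² cross terms: 2·(-1)·(2)·∫sin(x)·cos(4x) dx = -4·(-2/15) = 8/15.
  So ∫_0^π u² dx = π/2 + 2*π + 8/15 = 8/15 + 5*π/2.
  (u')² squared terms: (-1)²·∫cos(x)² dx = 1·π/2 = π/2;  (-8)²·∫sin(4x)² dx = 64·π/2 = 32*π.
  (u')² cross terms: 2·(-1)·(-8)·∫cos(x)·sin(4x) dx = 16·(8/15) = 128/15.
  So ∫_0^π (u')² dx = π/2 + 32*π + 128/15 = 128/15 + 65*π/2.
||u||_{H^1}^2 = (8/15 + 5*π/2) + (128/15 + 65*π/2) = 136/15 + 35*π.


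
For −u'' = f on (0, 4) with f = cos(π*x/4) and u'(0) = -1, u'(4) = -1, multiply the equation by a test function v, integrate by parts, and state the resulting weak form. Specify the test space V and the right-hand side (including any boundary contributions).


V = H^1(0, 4) (v unrestricted at boundary; u is determined up to an additive constant); weak form: ∫_0^4 u'v' dx = ∫_0^4 (cos(π*x/4)) v dx − v(4) + v(0) for all v ∈ V.

Multiply both sides by a test function v and integrate from 0 to 4:
  ∫_0^4 −u''(x) v(x) dx = ∫_0^4 f(x) v(x) dx.
Integrate the LHS by parts once:
  ∫_0^4 −u'' v dx = −[u'(x) v(x)]_0^4 + ∫_0^4 u'(x) v'(x) dx.
Thus ∫_0^4 u'(x) v'(x) dx = ∫_0^4 f(x) v(x) dx + [u'(x) v(x)]_0^4.
Choose V so that boundary terms are either known or forced to vanish.
u has inhomogeneous Neumann u'(0) = -1, u'(4) = -1. [u' v]_0^4 = (-1)·v(4) − (-1)·v(0) = − v(4) + v(0). Take V = H^1(0, 4); boundary term becomes part of RHS.
Weak formulation: find u (satisfying any essential BC) such that ∫_0^4 u'(x) v'(x) dx = ∫_0^4 f v dx − v(4) + v(0) for all v ∈ V (Neumann data are natural BCs: they enter the RHS as boundary terms).
Substituting f(x) = cos(π*x/4), the right-hand side is ∫_0^4 (cos(π*x/4)) v dx − v(4) + v(0).
Compatibility check (pure Neumann): taking v ≡ 1 ∈ V gives 0 = ∫_0^4 f dx + (-1) − (-1), i.e. ∫_0^4 f dx must equal u'(0) − u'(4) = 0. Indeed ∫_0^4 (cos(π*x/4)) dx = 0, so the data are compatible. The solution is then unique only up to an additive constant (fix it e.g. by requiring ∫_0^4 u dx = 0).


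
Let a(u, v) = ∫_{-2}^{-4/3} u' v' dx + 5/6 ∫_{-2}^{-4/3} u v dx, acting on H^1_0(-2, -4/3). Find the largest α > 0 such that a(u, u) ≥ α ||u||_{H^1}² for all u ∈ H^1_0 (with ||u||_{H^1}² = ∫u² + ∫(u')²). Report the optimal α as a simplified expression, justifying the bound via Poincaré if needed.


α = (10 + 27*π^2)/(3*(4 + 9*π^2))

Coercivity of a(·,·) on H^1_0(-2, -4/3) means a(u, u) ≥ α ||u||_{H^1}² for every u ∈ H^1_0.
The interval has length L = 2/3, and Poincaré/coercivity depend only on L. Here a(u, u) = ∫(u')² + (5/6)·∫u².
Here 0 < c = 5/6 < 1. The condition a(u,u) ≥ α||u||_{H^1}² reads (1−α)∫(u')² ≥ (α−c)∫u². Any admissible α is ≤ 1 (rapidly oscillating u have ∫u²/∫(u')² → 0), and α = 1 would force 0 ≥ (1−c)∫u², impossible since c < 1; so 1−α > 0. By the sharp Poincaré inequality on H^1_0 of an interval of length L, ∫(u')² ≥ (π/L)²∫u² with equality for the first sine mode sin(π(x−x₀)/L) (x₀ the left endpoint), so the inequality holds for all u iff (1−α)(π/L)² ≥ α − c, i.e. α ≤ ((π/L)² + c)/((π/L)² + 1) = (1 + c(L/π)²)/(1 + (L/π)²). With (π/L)² = 9*π^2/4 and c = 5/6, the largest admissible constant is α = ((π/L)² + c)/((π/L)² + 1).
Simplifying, α = (10 + 27*π^2)/(3*(4 + 9*π^2)).


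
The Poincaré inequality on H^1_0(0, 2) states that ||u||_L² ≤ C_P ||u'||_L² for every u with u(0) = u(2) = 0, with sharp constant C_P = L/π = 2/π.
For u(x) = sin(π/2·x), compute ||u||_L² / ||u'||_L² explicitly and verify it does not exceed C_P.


||u||_L² / ||u'||_L² = 2/π = C_P.

u(x) = sin(π/2·x), so u'(x) = π*cos(π*x/2)/2.
Writing u(x) = A·sin(kπx/L) with A = 1 and k = 1, use ∫_0^L sin²(kπx/L) dx = L/2 and ∫_0^L cos²(kπx/L) dx = L/2.
u² = 1·sin²(π/2·x) and (u')² = π^2/4·cos²(π/2·x), and each of sin², cos² integrates to L/2 = 1 over (0, 2).
∫_0^2 u² dx = 1, so ||u||_L² = 1.
∫_0^2 (u')² dx = π^2/4, so ||u'||_L² = π/2.
Ratio ||u||_L² / ||u'||_L² = 2/π.
Sharp Poincaré constant on H^1_0(0, 2) is C_P = L/π = 2/π, achieved by sin(π/2·x).
This is the k = 1 eigenfunction (up to amplitude), so the ratio equals the sharp Poincaré constant exactly.


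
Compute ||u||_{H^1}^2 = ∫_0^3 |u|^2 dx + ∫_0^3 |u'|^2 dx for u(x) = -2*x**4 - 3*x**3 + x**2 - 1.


||u||_{H^1}^2 = 2063319/35

The H^1 norm (squared) on an interval (0, L) is
  ||u||_{H^1}^2 = ∫_0^L u(x)^2 dx + ∫_0^L u'(x)^2 dx.
Compute u'(x) = -8*x**3 - 9*x**2 + 2*x.
Then u(x)^2 = 4*x**8 + 12*x**7 + 5*x**6 - 6*x**5 + 5*x**4 + 6*x**3 - 2*x**2 + 1 and u'(x)^2 = 64*x**6 + 144*x**5 + 49*x**4 - 36*x**3 + 4*x**2.
Integrate each monomial from 0 to 3 using ∫_0^3 c·x^n dx = c·3^(n+1)/(n+1):
  ∫_0^3 u(x)^2 dx = ∫_0^3 (4*x^8 + 12*x^7 + 5*x^6 - 6*x^5 + 5*x^4 + 6*x^3 - 2*x^2 + 1) dx. Term by term:
    ∫_0^3 4*x^8 dx = 8748;  ∫_0^3 12*x^7 dx = 19683/2;  ∫_0^3 5*x^6 dx = 10935/7;
    ∫_0^3 -6*x^5 dx = -729;  ∫_0^3 5*x^4 dx = 243;  ∫_0^3 6*x^3 dx = 243/2;
    ∫_0^3 -2*x^2 dx = -18;  ∫_0^3 1 dx = 3.
  Sum: 8748 + 19683/2 + 10935/7 − 729 + 243 + 243/2 − 18 + 3 = 138405/7.
  ∫_0^3 u'(x)^2 dx = ∫_0^3 (64*x^6 + 144*x^5 + 49*x^4 - 36*x^3 + 4*x^2) dx. Term by term:
    ∫_0^3 64*x^6 dx = 139968/7;  ∫_0^3 144*x^5 dx = 17496;  ∫_0^3 49*x^4 dx = 11907/5;
    ∫_0^3 -36*x^3 dx = -729;  ∫_0^3 4*x^2 dx = 36.
  Sum: 139968/7 + 17496 + 11907/5 − 729 + 36 = 1371294/35.
Adding: ||u||_{H^1}^2 = 138405/7 + 1371294/35 = 2063319/35.


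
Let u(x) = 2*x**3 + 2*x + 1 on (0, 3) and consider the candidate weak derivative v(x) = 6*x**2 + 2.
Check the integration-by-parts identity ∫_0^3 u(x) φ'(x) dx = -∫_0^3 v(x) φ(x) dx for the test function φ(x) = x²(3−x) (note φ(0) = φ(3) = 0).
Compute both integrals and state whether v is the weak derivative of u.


LHS = -1593/10, RHS = -1593/10. Yes, v = u' weakly.

u(x) = 2*x**3 + 2*x + 1, classical derivative u'(x) = 6*x**2 + 2.
φ(x) = x²(3−x), so φ'(x) = 3*x*(2 - x).
Note φ(0) = φ(3) = 0, so the boundary term u·φ vanishes.
LHS = ∫_0^3 u(x) φ'(x) dx = ∫_0^3 (-6*x^5 + 12*x^4 - 6*x^3 + 9*x^2 + 6*x) dx. Term by term:
  ∫_0^3 -6*x^5 dx = -729;  ∫_0^3 12*x^4 dx = 2916/5;  ∫_0^3 -6*x^3 dx = -243/2;
  ∫_0^3 9*x^2 dx = 81;  ∫_0^3 6*x dx = 27.
Sum: -729 + 2916/5 − 243/2 + 81 + 27 = -1593/10.
So LHS = -1593/10.
∫_0^3 v(x) φ(x) dx = ∫_0^3 (-6*x^5 + 18*x^4 - 2*x^3 + 6*x^2) dx. Term by term:
  ∫_0^3 -6*x^5 dx = -729;  ∫_0^3 18*x^4 dx = 4374/5;  ∫_0^3 -2*x^3 dx = -81/2;
  ∫_0^3 6*x^2 dx = 54.
Sum: -729 + 4374/5 − 81/2 + 54 = 1593/10.
So RHS = -∫_0^3 v(x) φ(x) dx = -1593/10.
LHS = RHS, so the identity holds for this test φ.
Moreover u is smooth here and v(x) = u'(x) = 6*x**2 + 2 pointwise, so the identity holds for every test function. Hence v is the weak derivative of u.


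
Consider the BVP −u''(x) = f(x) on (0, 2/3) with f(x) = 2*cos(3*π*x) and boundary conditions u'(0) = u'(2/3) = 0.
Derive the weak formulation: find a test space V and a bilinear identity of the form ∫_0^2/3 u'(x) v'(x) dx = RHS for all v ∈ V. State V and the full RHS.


V = H^1(0, 2/3) (no boundary constraint on v; u is determined up to an additive constant); weak form: ∫_0^2/3 u'v' dx = ∫_0^2/3 (2*cos(3*π*x)) v dx for all v ∈ V.

Multiply both sides by a test function v and integrate from 0 to 2/3:
  ∫_0^2/3 −u''(x) v(x) dx = ∫_0^2/3 f(x) v(x) dx.
Integrate the LHS by parts once:
  ∫_0^2/3 −u'' v dx = −[u'(x) v(x)]_0^2/3 + ∫_0^2/3 u'(x) v'(x) dx.
Thus ∫_0^2/3 u'(x) v'(x) dx = ∫_0^2/3 f(x) v(x) dx + [u'(x) v(x)]_0^2/3.
Choose V so that boundary terms are either known or forced to vanish.
u has homogeneous Neumann: u'(0) = u'(2/3) = 0. So [u' v]_0^2/3 = 0·v(2/3) − 0·v(0) = 0 for any v; take V = H^1(0, 2/3).
Weak formulation: find u (satisfying any essential BC) such that ∫_0^2/3 u'(x) v'(x) dx = ∫_0^2/3 f v dx for all v ∈ V (homogeneous Neumann, so boundary terms vanish).
Substituting f(x) = 2*cos(3*π*x), the right-hand side is ∫_0^2/3 (2*cos(3*π*x)) v dx.
Compatibility check (pure Neumann): taking v ≡ 1 ∈ V gives 0 = ∫_0^2/3 f dx + (0) − (0), i.e. ∫_0^2/3 f dx must equal u'(0) − u'(2/3) = 0. Indeed ∫_0^2/3 (2*cos(3*π*x)) dx = 0, so the data are compatible. The solution is then unique only up to an additive constant (fix it e.g. by requiring ∫_0^2/3 u dx = 0).


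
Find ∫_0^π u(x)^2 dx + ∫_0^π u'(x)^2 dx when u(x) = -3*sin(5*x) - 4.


||u||_{H^1(0,π)}^2 = 48/5 + 133*π

u'(x) = -15*cos(5*x).
Expand u² and (u')² and integrate term by term on (0, π), using: for integers n ≥ 1, ∫_0^π sin²(nx) dx = ∫_0^π cos²(nx) dx = π/2; for n ≠ n', ∫_0^π sin(nx)sin(n'x) dx = ∫_0^π cos(nx)cos(n'x) dx = 0; and by product-to-sum, ∫_0^π sin(nx)cos(n'x) dx = ½∫_0^π [sin((n+n')x) + sin((n−n')x)] dx, which is 0 when n+n' is even and 2n/(n²−n'²) when n+n' is odd (it need not vanish on (0, π)). For the constant mode: ∫_0^π 1 dx = π, ∫_0^π cos(nx) dx = 0, ∫_0^π sin(nx) dx = (1−(−1)^n)/n.
  u² squared terms: (-4)²·∫1 dx = 16·π = 16*π;  (-3)²·∫sin(5x)² dx = 9·π/2 = 9*π/2.
  u² cross terms: 2·(-4)·(-3)·∫1·sin(5x) dx = 24·(2/5) = 48/5.
  So ∫_0^π u² dx = 16*π + 9*π/2 + 48/5 = 48/5 + 41*π/2.
  (u')² squared terms: (-15)²·∫cos(5x)² dx = 225·π/2 = 225*π/2.
  So ∫_0^π (u')² dx = 225*π/2.
||u||_{H^1}^2 = (48/5 + 41*π/2) + (225*π/2) = 48/5 + 133*π.


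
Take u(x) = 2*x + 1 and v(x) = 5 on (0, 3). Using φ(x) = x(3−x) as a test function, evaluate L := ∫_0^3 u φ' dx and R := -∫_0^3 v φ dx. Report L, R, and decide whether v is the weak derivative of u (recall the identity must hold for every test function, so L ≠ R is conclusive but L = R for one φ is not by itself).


LHS = -9, RHS = -45/2. No, v is not the weak derivative of u.

u(x) = 2*x + 1, classical derivative u'(x) = 2.
φ(x) = x(3−x), so φ'(x) = 3 - 2*x.
Note φ(0) = φ(3) = 0, so the boundary term u·φ vanishes.
LHS = ∫_0^3 u(x) φ'(x) dx = ∫_0^3 (-4*x^2 + 4*x + 3) dx. Term by term:
  ∫_0^3 -4*x^2 dx = -36;  ∫_0^3 4*x dx = 18;  ∫_0^3 3 dx = 9.
Sum: -36 + 18 + 9 = -9.
So LHS = -9.
∫_0^3 v(x) φ(x) dx = ∫_0^3 (-5*x^2 + 15*x) dx. Term by term:
  ∫_0^3 -5*x^2 dx = -45;  ∫_0^3 15*x dx = 135/2.
Sum: -45 + 135/2 = 45/2.
So RHS = -∫_0^3 v(x) φ(x) dx = -45/2.
LHS − RHS = 27/2 ≠ 0, so the identity fails.
(For a valid weak derivative the identity must hold for EVERY test function, in particular this one. The failure shows v is NOT the weak derivative of u.)
Correct weak derivative would be u'(x) = 2.


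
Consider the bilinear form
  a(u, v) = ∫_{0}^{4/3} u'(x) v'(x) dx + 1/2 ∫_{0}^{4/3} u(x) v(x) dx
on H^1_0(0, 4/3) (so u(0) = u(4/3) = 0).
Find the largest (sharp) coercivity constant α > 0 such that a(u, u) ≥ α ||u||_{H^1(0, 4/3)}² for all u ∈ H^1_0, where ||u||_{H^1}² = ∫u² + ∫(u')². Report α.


α = (8 + 9*π^2)/(16 + 9*π^2)

Coercivity of a(·,·) on H^1_0(0, 4/3) means a(u, u) ≥ α ||u||_{H^1}² for every u ∈ H^1_0.
The interval has length L = 4/3, and Poincaré/coercivity depend only on L. Here a(u, u) = ∫(u')² + (1/2)·∫u².
Here 0 < c = 1/2 < 1. The condition a(u,u) ≥ α||u||_{H^1}² reads (1−α)∫(u')² ≥ (α−c)∫u². Any admissible α is ≤ 1 (rapidly oscillating u have ∫u²/∫(u')² → 0), and α = 1 would force 0 ≥ (1−c)∫u², impossible since c < 1; so 1−α > 0. By the sharp Poincaré inequality on H^1_0 of an interval of length L, ∫(u')² ≥ (π/L)²∫u² with equality for the first sine mode sin(π(x−x₀)/L) (x₀ the left endpoint), so the inequality holds for all u iff (1−α)(π/L)² ≥ α − c, i.e. α ≤ ((π/L)² + c)/((π/L)² + 1) = (1 + c(L/π)²)/(1 + (L/π)²). With (π/L)² = 9*π^2/16 and c = 1/2, the largest admissible constant is α = ((π/L)² + c)/((π/L)² + 1).
Simplifying, α = (8 + 9*π^2)/(16 + 9*π^2).


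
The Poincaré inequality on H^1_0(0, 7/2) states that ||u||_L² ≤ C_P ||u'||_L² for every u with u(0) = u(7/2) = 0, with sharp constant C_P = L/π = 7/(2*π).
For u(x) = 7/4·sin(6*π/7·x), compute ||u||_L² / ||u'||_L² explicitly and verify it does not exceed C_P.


||u||_L² / ||u'||_L² = 7/(6*π) < C_P = 7/(2*π).

u(x) = 7/4·sin(6*π/7·x), so u'(x) = 3*π*cos(6*π*x/7)/2.
Writing u(x) = A·sin(kπx/L) with A = 7/4 and k = 3, use ∫_0^L sin²(kπx/L) dx = L/2 and ∫_0^L cos²(kπx/L) dx = L/2.
u² = 49/16·sin²(6*π/7·x) and (u')² = 9*π^2/4·cos²(6*π/7·x), and each of sin², cos² integrates to L/2 = 7/4 over (0, 7/2).
∫_0^7/2 u² dx = 343/64, so ||u||_L² = 7*sqrt(7)/8.
∫_0^7/2 (u')² dx = 63*π^2/16, so ||u'||_L² = 3*sqrt(7)*π/4.
Ratio ||u||_L² / ||u'||_L² = 7/(6*π).
Sharp Poincaré constant on H^1_0(0, 7/2) is C_P = L/π = 7/(2*π), achieved by sin(2*π/7·x).
This is the k = 3 harmonic; the ratio L/(kπ) is strictly less than C_P = L/π, consistent with the sharp inequality ||u||_L² ≤ C_P ||u'||_L².


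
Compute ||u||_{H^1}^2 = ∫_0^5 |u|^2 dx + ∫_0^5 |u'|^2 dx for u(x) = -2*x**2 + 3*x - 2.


||u||_{H^1}^2 = 1615

The H^1 norm (squared) on an interval (0, L) is
  ||u||_{H^1}^2 = ∫_0^L u(x)^2 dx + ∫_0^L u'(x)^2 dx.
Compute u'(x) = 3 - 4*x.
Then u(x)^2 = 4*x**4 - 12*x**3 + 17*x**2 - 12*x + 4 and u'(x)^2 = 16*x**2 - 24*x + 9.
Integrate each monomial from 0 to 5 using ∫_0^5 c·x^n dx = c·5^(n+1)/(n+1):
  ∫_0^5 u(x)^2 dx = ∫_0^5 (4*x^4 - 12*x^3 + 17*x^2 - 12*x + 4) dx. Term by term:
    ∫_0^5 4*x^4 dx = 2500;  ∫_0^5 -12*x^3 dx = -1875;  ∫_0^5 17*x^2 dx = 2125/3;
    ∫_0^5 -12*x dx = -150;  ∫_0^5 4 dx = 20.
  Sum: 2500 − 1875 + 2125/3 − 150 + 20 = 3610/3.
  ∫_0^5 u'(x)^2 dx = ∫_0^5 (16*x^2 - 24*x + 9) dx. Term by term:
    ∫_0^5 16*x^2 dx = 2000/3;  ∫_0^5 -24*x dx = -300;  ∫_0^5 9 dx = 45.
  Sum: 2000/3 − 300 + 45 = 1235/3.
Adding: ||u||_{H^1}^2 = 3610/3 + 1235/3 = 1615.


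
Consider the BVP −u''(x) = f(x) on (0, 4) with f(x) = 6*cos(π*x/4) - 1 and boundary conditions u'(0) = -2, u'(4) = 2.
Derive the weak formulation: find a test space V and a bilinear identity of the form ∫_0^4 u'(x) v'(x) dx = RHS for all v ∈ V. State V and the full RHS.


V = H^1(0, 4) (v unrestricted at boundary; u is determined up to an additive constant); weak form: ∫_0^4 u'v' dx = ∫_0^4 (6*cos(π*x/4) - 1) v dx + 2·v(4) + 2·v(0) for all v ∈ V.

Multiply both sides by a test function v and integrate from 0 to 4:
  ∫_0^4 −u''(x) v(x) dx = ∫_0^4 f(x) v(x) dx.
Integrate the LHS by parts once:
  ∫_0^4 −u'' v dx = −[u'(x) v(x)]_0^4 + ∫_0^4 u'(x) v'(x) dx.
Thus ∫_0^4 u'(x) v'(x) dx = ∫_0^4 f(x) v(x) dx + [u'(x) v(x)]_0^4.
Choose V so that boundary terms are either known or forced to vanish.
u has inhomogeneous Neumann u'(0) = -2, u'(4) = 2. [u' v]_0^4 = (2)·v(4) − (-2)·v(0) = 2·v(4) + 2·v(0). Take V = H^1(0, 4); boundary term becomes part of RHS.
Weak formulation: find u (satisfying any essential BC) such that ∫_0^4 u'(x) v'(x) dx = ∫_0^4 f v dx + 2·v(4) + 2·v(0) for all v ∈ V (Neumann data are natural BCs: they enter the RHS as boundary terms).
Substituting f(x) = 6*cos(π*x/4) - 1, the right-hand side is ∫_0^4 (6*cos(π*x/4) - 1) v dx + 2·v(4) + 2·v(0).
Compatibility check (pure Neumann): taking v ≡ 1 ∈ V gives 0 = ∫_0^4 f dx + (2) − (-2), i.e. ∫_0^4 f dx must equal u'(0) − u'(4) = -4. Indeed ∫_0^4 (6*cos(π*x/4) - 1) dx = -4, so the data are compatible. The solution is then unique only up to an additive constant (fix it e.g. by requiring ∫_0^4 u dx = 0).


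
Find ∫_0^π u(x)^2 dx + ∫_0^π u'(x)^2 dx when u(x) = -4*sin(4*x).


||u||_{H^1(0,π)}^2 = 136*π

u'(x) = -16*cos(4*x).
Expand u² and (u')² and integrate term by term on (0, π), using: for integers n ≥ 1, ∫_0^π sin²(nx) dx = ∫_0^π cos²(nx) dx = π/2; for n ≠ n', ∫_0^π sin(nx)sin(n'x) dx = ∫_0^π cos(nx)cos(n'x) dx = 0; and by product-to-sum, ∫_0^π sin(nx)cos(n'x) dx = ½∫_0^π [sin((n+n')x) + sin((n−n')x)] dx, which is 0 when n+n' is even and 2n/(n²−n'²) when n+n' is odd (it need not vanish on (0, π)).
  u² squared terms: (-4)²·∫sin(4x)² dx = 16·π/2 = 8*π.
  So ∫_0^π u² dx = 8*π.
  (u')² squared terms: (-16)²·∫cos(4x)² dx = 256·π/2 = 128*π.
  So ∫_0^π (u')² dx = 128*π.
||u||_{H^1}^2 = (8*π) + (128*π) = 136*π.


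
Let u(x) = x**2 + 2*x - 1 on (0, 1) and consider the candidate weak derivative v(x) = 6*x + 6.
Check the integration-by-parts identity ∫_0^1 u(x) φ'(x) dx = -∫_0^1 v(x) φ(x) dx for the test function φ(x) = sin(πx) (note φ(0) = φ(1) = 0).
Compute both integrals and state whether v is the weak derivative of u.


LHS = -6/π, RHS = -18/π. No, v is not the weak derivative of u.

u(x) = x**2 + 2*x - 1, classical derivative u'(x) = 2*x + 2.
φ(x) = sin(πx), so φ'(x) = π*cos(π*x).
Note φ(0) = φ(1) = 0, so the boundary term u·φ vanishes.
LHS = ∫_0^1 u(x) φ'(x) dx = ∫_0^1 (π*x^2*cos(π*x) + 2*π*x*cos(π*x) - π*cos(π*x)) dx. Term by term:
  ∫_0^1 -π*cos(π*x) dx = 0;  ∫_0^1 π*x^2*cos(π*x) dx = -2/π;  ∫_0^1 2*π*x*cos(π*x) dx = -4/π.
Sum: 0 − 2/π − 4/π = -6/π.
So LHS = -6/π.
∫_0^1 v(x) φ(x) dx = ∫_0^1 (6*x*sin(π*x) + 6*sin(π*x)) dx. Term by term:
  ∫_0^1 6*sin(π*x) dx = 12/π;  ∫_0^1 6*x*sin(π*x) dx = 6/π.
Sum: 12/π + 6/π = 18/π.
So RHS = -∫_0^1 v(x) φ(x) dx = -18/π.
LHS − RHS = 12/π ≠ 0, so the identity fails.
(For a valid weak derivative the identity must hold for EVERY test function, in particular this one. The failure shows v is NOT the weak derivative of u.)
Correct weak derivative would be u'(x) = 2*x + 2.


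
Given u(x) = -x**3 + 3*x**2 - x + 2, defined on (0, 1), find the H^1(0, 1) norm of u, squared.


||u||_{H^1}^2 = 293/42

The H^1 norm (squared) on an interval (0, L) is
  ||u||_{H^1}^2 = ∫_0^L u(x)^2 dx + ∫_0^L u'(x)^2 dx.
Compute u'(x) = -3*x**2 + 6*x - 1.
Then u(x)^2 = x**6 - 6*x**5 + 11*x**4 - 10*x**3 + 13*x**2 - 4*x + 4 and u'(x)^2 = 9*x**4 - 36*x**3 + 42*x**2 - 12*x + 1.
Integrate each monomial from 0 to 1 using ∫_0^1 c·x^n dx = c·1^(n+1)/(n+1):
  ∫_0^1 u(x)^2 dx = ∫_0^1 (x^6 - 6*x^5 + 11*x^4 - 10*x^3 + 13*x^2 - 4*x + 4) dx. Term by term:
    ∫_0^1 x^6 dx = 1/7;  ∫_0^1 -6*x^5 dx = -1;  ∫_0^1 11*x^4 dx = 11/5;
    ∫_0^1 -10*x^3 dx = -5/2;  ∫_0^1 13*x^2 dx = 13/3;  ∫_0^1 -4*x dx = -2;
    ∫_0^1 4 dx = 4.
  Sum: 1/7 − 1 + 11/5 − 5/2 + 13/3 − 2 + 4 = 1087/210.
  ∫_0^1 u'(x)^2 dx = ∫_0^1 (9*x^4 - 36*x^3 + 42*x^2 - 12*x + 1) dx. Term by term:
    ∫_0^1 9*x^4 dx = 9/5;  ∫_0^1 -36*x^3 dx = -9;  ∫_0^1 42*x^2 dx = 14;
    ∫_0^1 -12*x dx = -6;  ∫_0^1 1 dx = 1.
  Sum: 9/5 − 9 + 14 − 6 + 1 = 9/5.
Adding: ||u||_{H^1}^2 = 1087/210 + 9/5 = 293/42.
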